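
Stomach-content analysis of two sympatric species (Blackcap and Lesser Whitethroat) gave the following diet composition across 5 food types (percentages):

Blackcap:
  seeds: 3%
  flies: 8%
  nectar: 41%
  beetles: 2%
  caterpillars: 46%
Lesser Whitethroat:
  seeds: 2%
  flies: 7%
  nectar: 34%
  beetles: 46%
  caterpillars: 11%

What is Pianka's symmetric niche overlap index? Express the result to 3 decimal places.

0.562

Convert percentages to proportions (divide by 100).
Σ p₁ᵢp₂ᵢ = 0.0006 + 0.0056 + 0.1394 + 0.0092 + 0.0506 = 0.2054
Σp_1ᵢ² = 0.03² + 0.08² + 0.41² + 0.02² + 0.46² = 0.0009 + 0.0064 + 0.1681 + 0.0004 + 0.2116 = 0.3874
Σp_2ᵢ² = 0.02² + 0.07² + 0.34² + 0.46² + 0.11² = 0.0004 + 0.0049 + 0.1156 + 0.2116 + 0.0121 = 0.3446
O = 0.2054 / √(0.3874 × 0.3446) = 0.2054 / 0.365374 = 0.56216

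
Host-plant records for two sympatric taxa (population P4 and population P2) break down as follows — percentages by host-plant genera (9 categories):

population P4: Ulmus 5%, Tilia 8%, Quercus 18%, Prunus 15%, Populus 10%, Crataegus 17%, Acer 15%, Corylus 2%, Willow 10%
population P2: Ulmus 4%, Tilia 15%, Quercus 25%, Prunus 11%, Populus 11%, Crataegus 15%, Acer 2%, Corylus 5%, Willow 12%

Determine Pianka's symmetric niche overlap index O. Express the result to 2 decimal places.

Convert percentages to proportions (divide by 100).
Σ p₁ᵢp₂ᵢ = 0.0020 + 0.0120 + 0.0450 + 0.0165 + 0.0110 + 0.0255 + 0.0030 + 0.0010 + 0.0120 = 0.1280
Σp_1ᵢ² = 0.05² + 0.08² + 0.18² + 0.15² + 0.10² + 0.17² + 0.15² + 0.02² + 0.10² = 0.0025 + 0.0064 + 0.0324 + 0.0225 + 0.0100 + 0.0289 + 0.0225 + 0.0004 + 0.0100 = 0.1356
Σp_2ᵢ² = 0.04² + 0.15² + 0.25² + 0.11² + 0.11² + 0.15² + 0.02² + 0.05² + 0.12² = 0.0016 + 0.0225 + 0.0625 + 0.0121 + 0.0121 + 0.0225 + 0.0004 + 0.0025 + 0.0144 = 0.1506
O = 0.1280 / √(0.1356 × 0.1506) = 0.1280 / 0.14290 = 0.8957

0.90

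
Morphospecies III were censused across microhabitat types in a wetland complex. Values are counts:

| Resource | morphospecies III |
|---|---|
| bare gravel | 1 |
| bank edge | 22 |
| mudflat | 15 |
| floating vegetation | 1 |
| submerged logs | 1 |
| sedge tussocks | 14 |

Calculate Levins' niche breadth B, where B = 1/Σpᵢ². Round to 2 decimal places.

Proportions for morphospecies III (n=54): 1/54=0.0185, 22/54=0.4074, 15/54=0.2778, 1/54=0.0185, 1/54=0.0185, 14/54=0.2593
Σpᵢ² = 0.0185² + 0.4074² + 0.2778² + 0.0185² + 0.0185² + 0.2593² = 0.000342 + 0.165975 + 0.077173 + 0.000342 + 0.000342 + 0.067236 = 0.311410
B = 1 / 0.311410 = 3.2112

3.21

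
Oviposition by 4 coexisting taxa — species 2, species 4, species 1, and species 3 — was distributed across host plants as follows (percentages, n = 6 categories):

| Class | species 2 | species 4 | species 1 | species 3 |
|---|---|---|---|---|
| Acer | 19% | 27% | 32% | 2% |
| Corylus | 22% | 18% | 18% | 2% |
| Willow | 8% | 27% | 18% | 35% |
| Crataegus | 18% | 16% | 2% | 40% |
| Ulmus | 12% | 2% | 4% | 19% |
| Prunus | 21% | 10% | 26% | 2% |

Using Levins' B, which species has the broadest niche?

species 2

Convert percentages to proportions (divide by 100).
Σp_2ᵢ² = 0.19² + 0.22² + 0.08² + 0.18² + 0.12² + 0.21² = 0.0361 + 0.0484 + 0.0064 + 0.0324 + 0.0144 + 0.0441 = 0.1818
B_2 = 1 / 0.1818 = 5.5006
Σp_4ᵢ² = 0.27² + 0.18² + 0.27² + 0.16² + 0.02² + 0.10² = 0.0729 + 0.0324 + 0.0729 + 0.0256 + 0.0004 + 0.0100 = 0.2142
B_4 = 1 / 0.2142 = 4.6685
Σp_1ᵢ² = 0.32² + 0.18² + 0.18² + 0.02² + 0.04² + 0.26² = 0.1024 + 0.0324 + 0.0324 + 0.0004 + 0.0016 + 0.0676 = 0.2368
B_1 = 1 / 0.2368 = 4.2230
Σp_3ᵢ² = 0.02² + 0.02² + 0.35² + 0.40² + 0.19² + 0.02² = 0.0004 + 0.0004 + 0.1225 + 0.1600 + 0.0361 + 0.0004 = 0.3198
B_3 = 1 / 0.3198 = 3.1270
Highest B → broadest niche (most generalist): species 2 (B = 5.50).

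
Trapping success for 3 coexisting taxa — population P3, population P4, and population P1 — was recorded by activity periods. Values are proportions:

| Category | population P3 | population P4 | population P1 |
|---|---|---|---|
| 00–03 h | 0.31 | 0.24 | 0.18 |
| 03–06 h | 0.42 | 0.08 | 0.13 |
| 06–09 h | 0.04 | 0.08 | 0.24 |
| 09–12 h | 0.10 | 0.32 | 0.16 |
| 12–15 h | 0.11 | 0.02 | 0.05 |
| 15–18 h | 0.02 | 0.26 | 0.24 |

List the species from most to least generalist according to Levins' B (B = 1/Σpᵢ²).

Σp_P3ᵢ² = 0.31² + 0.42² + 0.04² + 0.10² + 0.11² + 0.02² = 0.0961 + 0.1764 + 0.0016 + 0.0100 + 0.0121 + 0.0004 = 0.2966
B_P3 = 1 / 0.2966 = 3.3715
Σp_P4ᵢ² = 0.24² + 0.08² + 0.08² + 0.32² + 0.02² + 0.26² = 0.0576 + 0.0064 + 0.0064 + 0.1024 + 0.0004 + 0.0676 = 0.2408
B_P4 = 1 / 0.2408 = 4.1528
Σp_P1ᵢ² = 0.18² + 0.13² + 0.24² + 0.16² + 0.05² + 0.24² = 0.0324 + 0.0169 + 0.0576 + 0.0256 + 0.0025 + 0.0576 = 0.1926
B_P1 = 1 / 0.1926 = 5.1921
Ranking by B (broadest → narrowest): population P1 (5.19) > population P4 (4.15) > population P3 (3.37)

population P1 > population P4 > population P3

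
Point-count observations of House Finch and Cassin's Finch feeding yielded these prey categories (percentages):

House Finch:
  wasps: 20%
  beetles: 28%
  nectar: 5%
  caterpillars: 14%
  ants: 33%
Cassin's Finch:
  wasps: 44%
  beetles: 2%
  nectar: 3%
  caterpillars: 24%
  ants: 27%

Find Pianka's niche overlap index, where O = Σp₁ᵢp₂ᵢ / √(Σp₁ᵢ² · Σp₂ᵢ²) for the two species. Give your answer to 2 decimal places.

Convert percentages to proportions (divide by 100).
Σ p₁ᵢp₂ᵢ = 0.0880 + 0.0056 + 0.0015 + 0.0336 + 0.0891 = 0.2178
Σp_1ᵢ² = 0.20² + 0.28² + 0.05² + 0.14² + 0.33² = 0.0400 + 0.0784 + 0.0025 + 0.0196 + 0.1089 = 0.2494
Σp_2ᵢ² = 0.44² + 0.02² + 0.03² + 0.24² + 0.27² = 0.1936 + 0.0004 + 0.0009 + 0.0576 + 0.0729 = 0.3254
O = 0.2178 / √(0.2494 × 0.3254) = 0.2178 / 0.28488 = 0.7645

0.76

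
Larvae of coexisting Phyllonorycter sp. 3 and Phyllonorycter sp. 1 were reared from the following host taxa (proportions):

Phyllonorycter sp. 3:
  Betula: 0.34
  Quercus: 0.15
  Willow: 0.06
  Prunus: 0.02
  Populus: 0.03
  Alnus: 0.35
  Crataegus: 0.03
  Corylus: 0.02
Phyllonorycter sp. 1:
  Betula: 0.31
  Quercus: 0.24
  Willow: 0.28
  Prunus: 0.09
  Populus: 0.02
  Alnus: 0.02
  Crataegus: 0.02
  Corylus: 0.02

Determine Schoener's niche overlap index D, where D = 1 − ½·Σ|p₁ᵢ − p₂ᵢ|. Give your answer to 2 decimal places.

Σ|p₁ᵢ − p₂ᵢ| = 0.03 + 0.09 + 0.22 + 0.07 + 0.01 + 0.33 + 0.01 + 0.00 = 0.76
D = 1 − ½ × 0.76 = 1 − 0.380 = 0.6200

0.62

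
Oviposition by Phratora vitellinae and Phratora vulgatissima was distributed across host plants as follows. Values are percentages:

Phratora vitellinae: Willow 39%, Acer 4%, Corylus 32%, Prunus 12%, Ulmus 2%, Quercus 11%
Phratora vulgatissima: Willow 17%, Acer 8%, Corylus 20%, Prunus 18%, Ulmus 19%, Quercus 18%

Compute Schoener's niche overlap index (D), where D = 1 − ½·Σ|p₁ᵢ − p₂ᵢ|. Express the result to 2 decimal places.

Convert percentages to proportions (divide by 100).
Σ|p₁ᵢ − p₂ᵢ| = 0.22 + 0.04 + 0.12 + 0.06 + 0.17 + 0.07 = 0.68
D = 1 − ½ × 0.68 = 1 − 0.340 = 0.6600

0.66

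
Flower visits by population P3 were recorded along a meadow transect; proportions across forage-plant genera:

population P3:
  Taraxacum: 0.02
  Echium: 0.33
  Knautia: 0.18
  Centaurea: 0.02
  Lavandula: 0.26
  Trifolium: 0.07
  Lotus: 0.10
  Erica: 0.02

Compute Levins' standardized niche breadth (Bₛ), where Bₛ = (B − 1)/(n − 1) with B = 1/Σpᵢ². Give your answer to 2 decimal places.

Σpᵢ² = 0.02² + 0.33² + 0.18² + 0.02² + 0.26² + 0.07² + 0.10² + 0.02² = 0.0004 + 0.1089 + 0.0324 + 0.0004 + 0.0676 + 0.0049 + 0.0100 + 0.0004 = 0.2250
B = 1 / 0.2250 = 4.4444
Bₛ = (B − 1)/(n − 1) = (4.4444 − 1)/(8 − 1) = 3.4444/7 = 0.4921

0.49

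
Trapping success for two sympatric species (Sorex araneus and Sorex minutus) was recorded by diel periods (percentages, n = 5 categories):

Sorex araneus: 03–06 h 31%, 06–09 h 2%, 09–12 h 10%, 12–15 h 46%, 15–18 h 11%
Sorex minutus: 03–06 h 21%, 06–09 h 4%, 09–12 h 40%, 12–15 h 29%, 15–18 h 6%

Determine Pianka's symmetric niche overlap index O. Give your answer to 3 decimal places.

0.790

Convert percentages to proportions (divide by 100).
Σ p₁ᵢp₂ᵢ = 0.0651 + 0.0008 + 0.0400 + 0.1334 + 0.0066 = 0.2459
Σp_1ᵢ² = 0.31² + 0.02² + 0.10² + 0.46² + 0.11² = 0.0961 + 0.0004 + 0.0100 + 0.2116 + 0.0121 = 0.3302
Σp_2ᵢ² = 0.21² + 0.04² + 0.40² + 0.29² + 0.06² = 0.0441 + 0.0016 + 0.1600 + 0.0841 + 0.0036 = 0.2934
O = 0.2459 / √(0.3302 × 0.2934) = 0.2459 / 0.311257 = 0.79002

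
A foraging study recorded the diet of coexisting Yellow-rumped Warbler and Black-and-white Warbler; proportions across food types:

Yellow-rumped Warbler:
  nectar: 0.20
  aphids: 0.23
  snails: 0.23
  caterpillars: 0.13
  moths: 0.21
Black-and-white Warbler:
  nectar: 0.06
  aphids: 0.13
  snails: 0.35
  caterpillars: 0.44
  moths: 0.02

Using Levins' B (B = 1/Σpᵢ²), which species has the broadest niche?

Σp_Yellᵢ² = 0.20² + 0.23² + 0.23² + 0.13² + 0.21² = 0.0400 + 0.0529 + 0.0529 + 0.0169 + 0.0441 = 0.2068
B_Yell = 1 / 0.2068 = 4.8356
Σp_Blacᵢ² = 0.06² + 0.13² + 0.35² + 0.44² + 0.02² = 0.0036 + 0.0169 + 0.1225 + 0.1936 + 0.0004 = 0.3370
B_Blac = 1 / 0.3370 = 2.9674
Highest B → broadest niche (most generalist): Yellow-rumped Warbler (B = 4.84).

Yellow-rumped Warbler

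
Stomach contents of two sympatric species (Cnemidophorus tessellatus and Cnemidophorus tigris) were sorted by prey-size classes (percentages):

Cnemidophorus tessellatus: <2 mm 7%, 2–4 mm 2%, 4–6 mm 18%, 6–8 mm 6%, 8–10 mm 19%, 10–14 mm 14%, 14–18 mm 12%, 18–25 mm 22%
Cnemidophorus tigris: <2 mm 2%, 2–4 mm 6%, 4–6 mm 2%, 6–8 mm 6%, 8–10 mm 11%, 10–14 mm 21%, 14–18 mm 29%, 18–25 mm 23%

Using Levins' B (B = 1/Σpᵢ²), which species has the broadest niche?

Convert percentages to proportions (divide by 100).
Σp_tessᵢ² = 0.07² + 0.02² + 0.18² + 0.06² + 0.19² + 0.14² + 0.12² + 0.22² = 0.0049 + 0.0004 + 0.0324 + 0.0036 + 0.0361 + 0.0196 + 0.0144 + 0.0484 = 0.1598
B_tess = 1 / 0.1598 = 6.2578
Σp_tigrᵢ² = 0.02² + 0.06² + 0.02² + 0.06² + 0.11² + 0.21² + 0.29² + 0.23² = 0.0004 + 0.0036 + 0.0004 + 0.0036 + 0.0121 + 0.0441 + 0.0841 + 0.0529 = 0.2012
B_tigr = 1 / 0.2012 = 4.9702
Highest B → broadest niche (most generalist): Cnemidophorus tessellatus (B = 6.26).

Cnemidophorus tessellatus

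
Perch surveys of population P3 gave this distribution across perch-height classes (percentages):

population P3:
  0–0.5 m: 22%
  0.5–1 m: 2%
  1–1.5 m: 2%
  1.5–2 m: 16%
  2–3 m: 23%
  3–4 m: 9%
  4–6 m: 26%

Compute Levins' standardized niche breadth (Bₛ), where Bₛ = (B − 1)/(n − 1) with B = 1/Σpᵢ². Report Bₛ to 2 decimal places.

Convert percentages to proportions (divide by 100).
Σpᵢ² = 0.22² + 0.02² + 0.02² + 0.16² + 0.23² + 0.09² + 0.26² = 0.0484 + 0.0004 + 0.0004 + 0.0256 + 0.0529 + 0.0081 + 0.0676 = 0.2034
B = 1 / 0.2034 = 4.9164
Bₛ = (B − 1)/(n − 1) = (4.9164 − 1)/(7 − 1) = 3.9164/6 = 0.6527

0.65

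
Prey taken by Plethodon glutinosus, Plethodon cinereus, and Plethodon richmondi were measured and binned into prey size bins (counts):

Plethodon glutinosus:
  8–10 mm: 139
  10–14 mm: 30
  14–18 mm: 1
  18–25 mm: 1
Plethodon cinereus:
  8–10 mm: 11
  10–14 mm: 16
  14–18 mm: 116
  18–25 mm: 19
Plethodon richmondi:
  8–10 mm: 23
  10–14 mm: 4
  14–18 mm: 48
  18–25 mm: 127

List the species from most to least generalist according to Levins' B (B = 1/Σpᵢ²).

Plethodon richmondi > Plethodon cinereus > Plethodon glutinosus

Proportions for Plethodon glutinosus (n=171): 139/171=0.8129, 30/171=0.1754, 1/171=0.0058, 1/171=0.0058
Proportions for Plethodon cinereus (n=162): 11/162=0.0679, 16/162=0.0988, 116/162=0.7160, 19/162=0.1173
Proportions for Plethodon richmondi (n=202): 23/202=0.1139, 4/202=0.0198, 48/202=0.2376, 127/202=0.6287
Σp_glutᵢ² = 0.8129² + 0.1754² + 0.0058² + 0.0058² = 0.660806 + 0.030765 + 0.000034 + 0.000034 = 0.691639
B_glut = 1 / 0.691639 = 1.4458
Σp_cineᵢ² = 0.0679² + 0.0988² + 0.7160² + 0.1173² = 0.004610 + 0.009761 + 0.512656 + 0.013759 = 0.540786
B_cine = 1 / 0.540786 = 1.8492
Σp_richᵢ² = 0.1139² + 0.0198² + 0.2376² + 0.6287² = 0.012973 + 0.000392 + 0.056454 + 0.395264 = 0.465083
B_rich = 1 / 0.465083 = 2.1502
Ranking by B (broadest → narrowest): Plethodon richmondi (2.15) > Plethodon cinereus (1.85) > Plethodon glutinosus (1.45)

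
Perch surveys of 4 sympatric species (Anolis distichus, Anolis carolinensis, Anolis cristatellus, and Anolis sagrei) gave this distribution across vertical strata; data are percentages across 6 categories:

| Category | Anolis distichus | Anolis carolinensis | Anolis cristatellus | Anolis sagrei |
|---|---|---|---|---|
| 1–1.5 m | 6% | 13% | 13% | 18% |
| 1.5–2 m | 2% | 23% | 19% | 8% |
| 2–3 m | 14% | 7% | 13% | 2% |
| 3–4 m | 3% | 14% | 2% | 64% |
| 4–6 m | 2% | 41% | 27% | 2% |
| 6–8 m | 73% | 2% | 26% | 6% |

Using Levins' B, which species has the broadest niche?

Anolis cristatellus

Convert percentages to proportions (divide by 100).
Σp_distᵢ² = 0.06² + 0.02² + 0.14² + 0.03² + 0.02² + 0.73² = 0.0036 + 0.0004 + 0.0196 + 0.0009 + 0.0004 + 0.5329 = 0.5578
B_dist = 1 / 0.5578 = 1.7928
Σp_caroᵢ² = 0.13² + 0.23² + 0.07² + 0.14² + 0.41² + 0.02² = 0.0169 + 0.0529 + 0.0049 + 0.0196 + 0.1681 + 0.0004 = 0.2628
B_caro = 1 / 0.2628 = 3.8052
Σp_crisᵢ² = 0.13² + 0.19² + 0.13² + 0.02² + 0.27² + 0.26² = 0.0169 + 0.0361 + 0.0169 + 0.0004 + 0.0729 + 0.0676 = 0.2108
B_cris = 1 / 0.2108 = 4.7438
Σp_sagrᵢ² = 0.18² + 0.08² + 0.02² + 0.64² + 0.02² + 0.06² = 0.0324 + 0.0064 + 0.0004 + 0.4096 + 0.0004 + 0.0036 = 0.4528
B_sagr = 1 / 0.4528 = 2.2085
Highest B → broadest niche (most generalist): Anolis cristatellus (B = 4.74).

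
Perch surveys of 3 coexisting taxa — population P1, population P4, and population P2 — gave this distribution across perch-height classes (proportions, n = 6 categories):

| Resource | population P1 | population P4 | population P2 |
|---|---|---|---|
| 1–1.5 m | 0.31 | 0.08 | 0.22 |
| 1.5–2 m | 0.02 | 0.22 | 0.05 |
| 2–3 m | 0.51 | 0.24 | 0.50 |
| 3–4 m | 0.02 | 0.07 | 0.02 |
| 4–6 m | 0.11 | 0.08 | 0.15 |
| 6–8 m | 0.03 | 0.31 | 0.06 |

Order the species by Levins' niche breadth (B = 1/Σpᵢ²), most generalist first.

population P4 > population P2 > population P1

Σp_P1ᵢ² = 0.31² + 0.02² + 0.51² + 0.02² + 0.11² + 0.03² = 0.0961 + 0.0004 + 0.2601 + 0.0004 + 0.0121 + 0.0009 = 0.3700
B_P1 = 1 / 0.3700 = 2.7027
Σp_P4ᵢ² = 0.08² + 0.22² + 0.24² + 0.07² + 0.08² + 0.31² = 0.0064 + 0.0484 + 0.0576 + 0.0049 + 0.0064 + 0.0961 = 0.2198
B_P4 = 1 / 0.2198 = 4.5496
Σp_P2ᵢ² = 0.22² + 0.05² + 0.50² + 0.02² + 0.15² + 0.06² = 0.0484 + 0.0025 + 0.2500 + 0.0004 + 0.0225 + 0.0036 = 0.3274
B_P2 = 1 / 0.3274 = 3.0544
Ranking by B (broadest → narrowest): population P4 (4.55) > population P2 (3.05) > population P1 (2.70)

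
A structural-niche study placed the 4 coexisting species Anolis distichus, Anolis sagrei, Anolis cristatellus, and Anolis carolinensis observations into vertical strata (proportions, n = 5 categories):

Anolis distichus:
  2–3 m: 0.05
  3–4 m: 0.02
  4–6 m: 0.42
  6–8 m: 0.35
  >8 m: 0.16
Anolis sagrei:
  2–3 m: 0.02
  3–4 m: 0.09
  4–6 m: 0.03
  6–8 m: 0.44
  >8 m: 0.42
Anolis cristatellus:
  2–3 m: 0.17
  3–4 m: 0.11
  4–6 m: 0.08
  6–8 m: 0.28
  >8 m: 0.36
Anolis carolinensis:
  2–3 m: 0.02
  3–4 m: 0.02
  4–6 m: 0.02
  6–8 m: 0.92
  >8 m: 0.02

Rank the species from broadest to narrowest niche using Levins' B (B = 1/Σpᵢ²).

Anolis cristatellus > Anolis distichus > Anolis sagrei > Anolis carolinensis

Σp_distᵢ² = 0.05² + 0.02² + 0.42² + 0.35² + 0.16² = 0.0025 + 0.0004 + 0.1764 + 0.1225 + 0.0256 = 0.3274
B_dist = 1 / 0.3274 = 3.0544
Σp_sagrᵢ² = 0.02² + 0.09² + 0.03² + 0.44² + 0.42² = 0.0004 + 0.0081 + 0.0009 + 0.1936 + 0.1764 = 0.3794
B_sagr = 1 / 0.3794 = 2.6357
Σp_crisᵢ² = 0.17² + 0.11² + 0.08² + 0.28² + 0.36² = 0.0289 + 0.0121 + 0.0064 + 0.0784 + 0.1296 = 0.2554
B_cris = 1 / 0.2554 = 3.9154
Σp_caroᵢ² = 0.02² + 0.02² + 0.02² + 0.92² + 0.02² = 0.0004 + 0.0004 + 0.0004 + 0.8464 + 0.0004 = 0.8480
B_caro = 1 / 0.8480 = 1.1792
Ranking by B (broadest → narrowest): Anolis cristatellus (3.92) > Anolis distichus (3.05) > Anolis sagrei (2.64) > Anolis carolinensis (1.18)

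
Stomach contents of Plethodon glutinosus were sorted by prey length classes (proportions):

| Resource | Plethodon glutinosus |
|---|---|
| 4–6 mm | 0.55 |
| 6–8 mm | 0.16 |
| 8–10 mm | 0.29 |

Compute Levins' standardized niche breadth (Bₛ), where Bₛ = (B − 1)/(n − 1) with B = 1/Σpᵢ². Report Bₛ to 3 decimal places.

0.713

Σpᵢ² = 0.55² + 0.16² + 0.29² = 0.3025 + 0.0256 + 0.0841 = 0.4122
B = 1 / 0.4122 = 2.42601
Bₛ = (B − 1)/(n − 1) = (2.42601 − 1)/(3 − 1) = 1.42601/2 = 0.71301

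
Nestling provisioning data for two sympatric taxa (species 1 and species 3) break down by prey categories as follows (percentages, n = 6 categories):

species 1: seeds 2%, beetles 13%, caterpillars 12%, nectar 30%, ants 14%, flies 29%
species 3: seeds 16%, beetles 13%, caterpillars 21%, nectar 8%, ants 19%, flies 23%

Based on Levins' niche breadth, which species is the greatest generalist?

species 3

Convert percentages to proportions (divide by 100).
Σp_1ᵢ² = 0.02² + 0.13² + 0.12² + 0.30² + 0.14² + 0.29² = 0.0004 + 0.0169 + 0.0144 + 0.0900 + 0.0196 + 0.0841 = 0.2254
B_1 = 1 / 0.2254 = 4.4366
Σp_3ᵢ² = 0.16² + 0.13² + 0.21² + 0.08² + 0.19² + 0.23² = 0.0256 + 0.0169 + 0.0441 + 0.0064 + 0.0361 + 0.0529 = 0.1820
B_3 = 1 / 0.1820 = 5.4945
Highest B → broadest niche (most generalist): species 3 (B = 5.49).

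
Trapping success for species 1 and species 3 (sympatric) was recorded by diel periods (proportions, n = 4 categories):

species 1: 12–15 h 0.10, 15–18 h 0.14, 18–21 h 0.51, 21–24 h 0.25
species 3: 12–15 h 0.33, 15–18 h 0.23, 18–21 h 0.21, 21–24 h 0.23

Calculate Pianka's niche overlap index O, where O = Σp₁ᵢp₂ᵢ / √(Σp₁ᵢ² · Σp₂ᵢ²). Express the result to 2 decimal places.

0.76

Σ p₁ᵢp₂ᵢ = 0.0330 + 0.0322 + 0.1071 + 0.0575 = 0.2298
Σp_1ᵢ² = 0.10² + 0.14² + 0.51² + 0.25² = 0.0100 + 0.0196 + 0.2601 + 0.0625 = 0.3522
Σp_2ᵢ² = 0.33² + 0.23² + 0.21² + 0.23² = 0.1089 + 0.0529 + 0.0441 + 0.0529 = 0.2588
O = 0.2298 / √(0.3522 × 0.2588) = 0.2298 / 0.30191 = 0.7612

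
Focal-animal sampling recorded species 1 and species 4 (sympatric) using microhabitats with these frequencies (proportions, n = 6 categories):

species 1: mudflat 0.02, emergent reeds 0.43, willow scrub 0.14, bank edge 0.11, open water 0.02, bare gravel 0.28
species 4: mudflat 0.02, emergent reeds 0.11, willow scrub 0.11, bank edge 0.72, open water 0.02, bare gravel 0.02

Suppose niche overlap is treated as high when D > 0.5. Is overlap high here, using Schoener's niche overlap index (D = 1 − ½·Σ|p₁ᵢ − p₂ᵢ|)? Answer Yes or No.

Σ|p₁ᵢ − p₂ᵢ| = 0.00 + 0.32 + 0.03 + 0.61 + 0.00 + 0.26 = 1.22
D = 1 − ½ × 1.22 = 1 − 0.610 = 0.3900
D = 0.3900 < 0.5 → No.

No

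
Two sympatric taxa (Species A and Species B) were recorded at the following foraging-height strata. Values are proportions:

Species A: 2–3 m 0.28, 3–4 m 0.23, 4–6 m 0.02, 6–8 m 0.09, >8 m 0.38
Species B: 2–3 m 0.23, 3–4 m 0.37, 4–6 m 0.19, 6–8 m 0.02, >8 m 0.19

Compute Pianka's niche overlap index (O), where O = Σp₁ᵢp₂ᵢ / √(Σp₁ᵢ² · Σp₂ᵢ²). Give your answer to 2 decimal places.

Σ p₁ᵢp₂ᵢ = 0.0644 + 0.0851 + 0.0038 + 0.0018 + 0.0722 = 0.2273
Σp_1ᵢ² = 0.28² + 0.23² + 0.02² + 0.09² + 0.38² = 0.0784 + 0.0529 + 0.0004 + 0.0081 + 0.1444 = 0.2842
Σp_2ᵢ² = 0.23² + 0.37² + 0.19² + 0.02² + 0.19² = 0.0529 + 0.1369 + 0.0361 + 0.0004 + 0.0361 = 0.2624
O = 0.2273 / √(0.2842 × 0.2624) = 0.2273 / 0.27308 = 0.8324

0.83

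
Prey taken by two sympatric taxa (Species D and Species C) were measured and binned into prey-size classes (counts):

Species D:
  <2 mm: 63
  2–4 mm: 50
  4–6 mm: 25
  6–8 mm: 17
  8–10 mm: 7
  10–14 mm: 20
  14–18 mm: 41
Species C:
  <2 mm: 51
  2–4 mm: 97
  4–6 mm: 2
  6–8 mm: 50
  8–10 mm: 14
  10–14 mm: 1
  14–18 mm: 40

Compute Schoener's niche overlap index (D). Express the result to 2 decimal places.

0.70

Proportions for Species D (n=223): 63/223=0.2825, 50/223=0.2242, 25/223=0.1121, 17/223=0.0762, 7/223=0.0314, 20/223=0.0897, 41/223=0.1839
Proportions for Species C (n=255): 51/255=0.2000, 97/255=0.3804, 2/255=0.0078, 50/255=0.1961, 14/255=0.0549, 1/255=0.0039, 40/255=0.1569
Σ|p₁ᵢ − p₂ᵢ| = 0.0825 + 0.1562 + 0.1043 + 0.1199 + 0.0235 + 0.0858 + 0.0270 = 0.5992
D = 1 − ½ × 0.5992 = 1 − 0.29960 = 0.70040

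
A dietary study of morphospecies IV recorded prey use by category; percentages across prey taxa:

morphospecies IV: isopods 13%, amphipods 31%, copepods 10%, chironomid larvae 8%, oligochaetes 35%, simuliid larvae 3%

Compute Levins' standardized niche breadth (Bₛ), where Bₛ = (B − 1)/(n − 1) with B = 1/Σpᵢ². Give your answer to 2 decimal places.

0.59

Convert percentages to proportions (divide by 100).
Σpᵢ² = 0.13² + 0.31² + 0.10² + 0.08² + 0.35² + 0.03² = 0.0169 + 0.0961 + 0.0100 + 0.0064 + 0.1225 + 0.0009 = 0.2528
B = 1 / 0.2528 = 3.9557
Bₛ = (B − 1)/(n − 1) = (3.9557 − 1)/(6 − 1) = 2.9557/5 = 0.5911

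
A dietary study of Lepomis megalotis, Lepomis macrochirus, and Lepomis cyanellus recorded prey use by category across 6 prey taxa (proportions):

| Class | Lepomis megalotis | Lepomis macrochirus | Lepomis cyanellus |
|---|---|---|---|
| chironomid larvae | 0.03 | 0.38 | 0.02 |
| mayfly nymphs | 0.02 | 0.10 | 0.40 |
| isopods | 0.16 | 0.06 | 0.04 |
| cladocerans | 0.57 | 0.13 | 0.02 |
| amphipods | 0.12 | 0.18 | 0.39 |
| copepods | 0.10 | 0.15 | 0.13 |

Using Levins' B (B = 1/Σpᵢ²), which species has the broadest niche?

Σp_megaᵢ² = 0.03² + 0.02² + 0.16² + 0.57² + 0.12² + 0.10² = 0.0009 + 0.0004 + 0.0256 + 0.3249 + 0.0144 + 0.0100 = 0.3762
B_mega = 1 / 0.3762 = 2.6582
Σp_macrᵢ² = 0.38² + 0.10² + 0.06² + 0.13² + 0.18² + 0.15² = 0.1444 + 0.0100 + 0.0036 + 0.0169 + 0.0324 + 0.0225 = 0.2298
B_macr = 1 / 0.2298 = 4.3516
Σp_cyanᵢ² = 0.02² + 0.40² + 0.04² + 0.02² + 0.39² + 0.13² = 0.0004 + 0.1600 + 0.0016 + 0.0004 + 0.1521 + 0.0169 = 0.3314
B_cyan = 1 / 0.3314 = 3.0175
Highest B → broadest niche (most generalist): Lepomis macrochirus (B = 4.35).

Lepomis macrochirus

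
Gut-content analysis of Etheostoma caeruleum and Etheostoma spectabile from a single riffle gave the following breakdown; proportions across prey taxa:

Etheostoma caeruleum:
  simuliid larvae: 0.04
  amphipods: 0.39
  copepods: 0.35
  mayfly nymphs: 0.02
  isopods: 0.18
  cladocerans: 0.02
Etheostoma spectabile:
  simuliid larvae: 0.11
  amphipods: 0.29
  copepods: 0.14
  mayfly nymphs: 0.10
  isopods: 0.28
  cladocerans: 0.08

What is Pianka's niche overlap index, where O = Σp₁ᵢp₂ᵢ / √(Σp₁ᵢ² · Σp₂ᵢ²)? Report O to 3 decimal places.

Σ p₁ᵢp₂ᵢ = 0.0044 + 0.1131 + 0.0490 + 0.0020 + 0.0504 + 0.0016 = 0.2205
Σp_1ᵢ² = 0.04² + 0.39² + 0.35² + 0.02² + 0.18² + 0.02² = 0.0016 + 0.1521 + 0.1225 + 0.0004 + 0.0324 + 0.0004 = 0.3094
Σp_2ᵢ² = 0.11² + 0.29² + 0.14² + 0.10² + 0.28² + 0.08² = 0.0121 + 0.0841 + 0.0196 + 0.0100 + 0.0784 + 0.0064 = 0.2106
O = 0.2205 / √(0.3094 × 0.2106) = 0.2205 / 0.255264 = 0.86381

0.864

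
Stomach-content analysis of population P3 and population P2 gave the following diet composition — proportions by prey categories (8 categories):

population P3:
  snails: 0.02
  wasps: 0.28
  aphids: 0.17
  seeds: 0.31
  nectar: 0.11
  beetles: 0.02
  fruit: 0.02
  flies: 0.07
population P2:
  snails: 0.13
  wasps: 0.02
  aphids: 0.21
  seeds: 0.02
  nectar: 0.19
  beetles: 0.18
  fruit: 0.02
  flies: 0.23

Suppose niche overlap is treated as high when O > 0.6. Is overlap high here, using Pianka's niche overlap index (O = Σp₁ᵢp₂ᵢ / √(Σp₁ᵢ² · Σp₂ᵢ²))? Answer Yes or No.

Σ p₁ᵢp₂ᵢ = 0.0026 + 0.0056 + 0.0357 + 0.0062 + 0.0209 + 0.0036 + 0.0004 + 0.0161 = 0.0911
Σp_1ᵢ² = 0.02² + 0.28² + 0.17² + 0.31² + 0.11² + 0.02² + 0.02² + 0.07² = 0.0004 + 0.0784 + 0.0289 + 0.0961 + 0.0121 + 0.0004 + 0.0004 + 0.0049 = 0.2216
Σp_2ᵢ² = 0.13² + 0.02² + 0.21² + 0.02² + 0.19² + 0.18² + 0.02² + 0.23² = 0.0169 + 0.0004 + 0.0441 + 0.0004 + 0.0361 + 0.0324 + 0.0004 + 0.0529 = 0.1836
O = 0.0911 / √(0.2216 × 0.1836) = 0.0911 / 0.20171 = 0.4516
O = 0.4516 < 0.6 → No.

No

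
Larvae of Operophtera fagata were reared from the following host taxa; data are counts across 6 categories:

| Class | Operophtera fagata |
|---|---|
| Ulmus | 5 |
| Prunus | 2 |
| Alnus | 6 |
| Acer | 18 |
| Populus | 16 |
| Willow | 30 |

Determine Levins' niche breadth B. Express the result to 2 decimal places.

Proportions for Operophtera fagata (n=77): 5/77=0.0649, 2/77=0.0260, 6/77=0.0779, 18/77=0.2338, 16/77=0.2078, 30/77=0.3896
Σpᵢ² = 0.0649² + 0.0260² + 0.0779² + 0.2338² + 0.2078² + 0.3896² = 0.004212 + 0.000676 + 0.006068 + 0.054662 + 0.043181 + 0.151788 = 0.260587
B = 1 / 0.260587 = 3.8375

3.84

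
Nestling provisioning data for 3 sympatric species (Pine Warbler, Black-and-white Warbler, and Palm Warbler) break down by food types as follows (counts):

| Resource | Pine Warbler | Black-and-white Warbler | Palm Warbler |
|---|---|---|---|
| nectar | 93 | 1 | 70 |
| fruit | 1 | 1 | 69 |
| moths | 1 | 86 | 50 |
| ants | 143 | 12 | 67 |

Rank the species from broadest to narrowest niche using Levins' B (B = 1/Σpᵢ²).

Proportions for Pine Warbler (n=238): 93/238=0.3908, 1/238=0.0042, 1/238=0.0042, 143/238=0.6008
Proportions for Black-and-white Warbler (n=100): 1/100=0.0100, 1/100=0.0100, 86/100=0.8600, 12/100=0.1200
Proportions for Palm Warbler (n=256): 70/256=0.2734, 69/256=0.2695, 50/256=0.1953, 67/256=0.2617
Σp_Pineᵢ² = 0.3908² + 0.0042² + 0.0042² + 0.6008² = 0.152725 + 0.000018 + 0.000018 + 0.360961 = 0.513722
B_Pine = 1 / 0.513722 = 1.9466
Σp_Blacᵢ² = 0.0100² + 0.0100² + 0.8600² + 0.1200² = 0.000100 + 0.000100 + 0.739600 + 0.014400 = 0.754200
B_Blac = 1 / 0.754200 = 1.3259
Σp_Palmᵢ² = 0.2734² + 0.2695² + 0.1953² + 0.2617² = 0.074748 + 0.072630 + 0.038142 + 0.068487 = 0.254007
B_Palm = 1 / 0.254007 = 3.9369
Ranking by B (broadest → narrowest): Palm Warbler (3.94) > Pine Warbler (1.95) > Black-and-white Warbler (1.33)

Palm Warbler > Pine Warbler > Black-and-white Warbler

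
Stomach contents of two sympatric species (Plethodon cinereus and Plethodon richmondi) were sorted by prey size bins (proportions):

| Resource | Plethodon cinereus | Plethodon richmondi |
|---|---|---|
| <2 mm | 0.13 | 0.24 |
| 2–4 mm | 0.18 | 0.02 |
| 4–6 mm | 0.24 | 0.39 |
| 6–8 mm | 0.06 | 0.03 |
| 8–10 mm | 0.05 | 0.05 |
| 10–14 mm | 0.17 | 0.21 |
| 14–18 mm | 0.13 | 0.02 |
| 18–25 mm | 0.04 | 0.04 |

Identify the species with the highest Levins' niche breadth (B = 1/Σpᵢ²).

Σp_cineᵢ² = 0.13² + 0.18² + 0.24² + 0.06² + 0.05² + 0.17² + 0.13² + 0.04² = 0.0169 + 0.0324 + 0.0576 + 0.0036 + 0.0025 + 0.0289 + 0.0169 + 0.0016 = 0.1604
B_cine = 1 / 0.1604 = 6.2344
Σp_richᵢ² = 0.24² + 0.02² + 0.39² + 0.03² + 0.05² + 0.21² + 0.02² + 0.04² = 0.0576 + 0.0004 + 0.1521 + 0.0009 + 0.0025 + 0.0441 + 0.0004 + 0.0016 = 0.2596
B_rich = 1 / 0.2596 = 3.8521
Highest B → broadest niche (most generalist): Plethodon cinereus (B = 6.23).

Plethodon cinereus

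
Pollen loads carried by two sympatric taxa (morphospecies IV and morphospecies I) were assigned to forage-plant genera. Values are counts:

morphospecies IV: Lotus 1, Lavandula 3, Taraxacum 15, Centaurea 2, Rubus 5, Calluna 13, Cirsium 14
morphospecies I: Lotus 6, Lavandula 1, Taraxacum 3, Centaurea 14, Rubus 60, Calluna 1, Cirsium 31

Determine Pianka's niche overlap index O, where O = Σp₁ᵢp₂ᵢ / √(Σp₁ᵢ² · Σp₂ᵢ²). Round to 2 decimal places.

0.48

Proportions for morphospecies IV (n=53): 1/53=0.0189, 3/53=0.0566, 15/53=0.2830, 2/53=0.0377, 5/53=0.0943, 13/53=0.2453, 14/53=0.2642
Proportions for morphospecies I (n=116): 6/116=0.0517, 1/116=0.0086, 3/116=0.0259, 14/116=0.1207, 60/116=0.5172, 1/116=0.0086, 31/116=0.2672
Σ p₁ᵢp₂ᵢ = 0.000977 + 0.000487 + 0.007330 + 0.004550 + 0.048772 + 0.002110 + 0.070594 = 0.134820
Σp_1ᵢ² = 0.0189² + 0.0566² + 0.2830² + 0.0377² + 0.0943² + 0.2453² + 0.2642² = 0.000357 + 0.003204 + 0.080089 + 0.001421 + 0.008892 + 0.060172 + 0.069802 = 0.223937
Σp_2ᵢ² = 0.0517² + 0.0086² + 0.0259² + 0.1207² + 0.5172² + 0.0086² + 0.2672² = 0.002673 + 0.000074 + 0.000671 + 0.014568 + 0.267496 + 0.000074 + 0.071396 = 0.356952
O = 0.134820 / √(0.223937 × 0.356952) = 0.134820 / 0.2827274 = 0.4769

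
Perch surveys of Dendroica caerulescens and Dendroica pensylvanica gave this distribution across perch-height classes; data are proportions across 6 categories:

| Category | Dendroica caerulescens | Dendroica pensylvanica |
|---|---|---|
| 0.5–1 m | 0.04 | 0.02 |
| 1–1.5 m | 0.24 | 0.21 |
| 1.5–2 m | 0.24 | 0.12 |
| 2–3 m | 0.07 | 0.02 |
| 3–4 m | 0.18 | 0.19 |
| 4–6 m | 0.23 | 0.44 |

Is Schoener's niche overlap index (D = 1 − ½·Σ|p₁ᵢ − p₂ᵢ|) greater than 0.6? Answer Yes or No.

Σ|p₁ᵢ − p₂ᵢ| = 0.02 + 0.03 + 0.12 + 0.05 + 0.01 + 0.21 = 0.44
D = 1 − ½ × 0.44 = 1 − 0.220 = 0.7800
D = 0.7800 > 0.6 → Yes.

Yes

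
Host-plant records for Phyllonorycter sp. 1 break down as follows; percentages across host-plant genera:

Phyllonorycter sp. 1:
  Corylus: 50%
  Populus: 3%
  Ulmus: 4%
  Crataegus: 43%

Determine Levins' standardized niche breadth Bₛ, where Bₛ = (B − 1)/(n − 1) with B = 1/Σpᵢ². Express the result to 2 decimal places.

Convert percentages to proportions (divide by 100).
Σpᵢ² = 0.50² + 0.03² + 0.04² + 0.43² = 0.2500 + 0.0009 + 0.0016 + 0.1849 = 0.4374
B = 1 / 0.4374 = 2.2862
Bₛ = (B − 1)/(n − 1) = (2.2862 − 1)/(4 − 1) = 1.2862/3 = 0.4287

0.43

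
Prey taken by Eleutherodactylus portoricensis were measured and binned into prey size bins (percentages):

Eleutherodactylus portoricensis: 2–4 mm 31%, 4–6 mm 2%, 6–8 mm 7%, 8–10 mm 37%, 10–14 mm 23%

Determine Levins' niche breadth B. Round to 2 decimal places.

3.43

Convert percentages to proportions (divide by 100).
Σpᵢ² = 0.31² + 0.02² + 0.07² + 0.37² + 0.23² = 0.0961 + 0.0004 + 0.0049 + 0.1369 + 0.0529 = 0.2912
B = 1 / 0.2912 = 3.4341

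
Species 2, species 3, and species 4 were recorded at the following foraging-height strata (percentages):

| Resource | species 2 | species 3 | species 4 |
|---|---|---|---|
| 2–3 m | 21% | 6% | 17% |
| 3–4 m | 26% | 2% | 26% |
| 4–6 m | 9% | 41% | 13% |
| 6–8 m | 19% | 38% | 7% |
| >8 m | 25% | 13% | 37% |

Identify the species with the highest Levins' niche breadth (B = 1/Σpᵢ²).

Convert percentages to proportions (divide by 100).
Σp_2ᵢ² = 0.21² + 0.26² + 0.09² + 0.19² + 0.25² = 0.0441 + 0.0676 + 0.0081 + 0.0361 + 0.0625 = 0.2184
B_2 = 1 / 0.2184 = 4.5788
Σp_3ᵢ² = 0.06² + 0.02² + 0.41² + 0.38² + 0.13² = 0.0036 + 0.0004 + 0.1681 + 0.1444 + 0.0169 = 0.3334
B_3 = 1 / 0.3334 = 2.9994
Σp_4ᵢ² = 0.17² + 0.26² + 0.13² + 0.07² + 0.37² = 0.0289 + 0.0676 + 0.0169 + 0.0049 + 0.1369 = 0.2552
B_4 = 1 / 0.2552 = 3.9185
Highest B → broadest niche (most generalist): species 2 (B = 4.58).

species 2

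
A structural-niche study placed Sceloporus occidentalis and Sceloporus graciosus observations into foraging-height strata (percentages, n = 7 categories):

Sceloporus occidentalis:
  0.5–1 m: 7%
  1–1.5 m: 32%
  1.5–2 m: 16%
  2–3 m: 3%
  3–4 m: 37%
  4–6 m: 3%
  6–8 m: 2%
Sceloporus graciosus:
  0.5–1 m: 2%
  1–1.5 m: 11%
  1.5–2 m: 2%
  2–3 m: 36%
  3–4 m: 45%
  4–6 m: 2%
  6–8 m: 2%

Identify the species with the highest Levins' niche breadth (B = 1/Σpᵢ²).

Sceloporus occidentalis

Convert percentages to proportions (divide by 100).
Σp_occiᵢ² = 0.07² + 0.32² + 0.16² + 0.03² + 0.37² + 0.03² + 0.02² = 0.0049 + 0.1024 + 0.0256 + 0.0009 + 0.1369 + 0.0009 + 0.0004 = 0.2720
B_occi = 1 / 0.2720 = 3.6765
Σp_gracᵢ² = 0.02² + 0.11² + 0.02² + 0.36² + 0.45² + 0.02² + 0.02² = 0.0004 + 0.0121 + 0.0004 + 0.1296 + 0.2025 + 0.0004 + 0.0004 = 0.3458
B_grac = 1 / 0.3458 = 2.8918
Highest B → broadest niche (most generalist): Sceloporus occidentalis (B = 3.68).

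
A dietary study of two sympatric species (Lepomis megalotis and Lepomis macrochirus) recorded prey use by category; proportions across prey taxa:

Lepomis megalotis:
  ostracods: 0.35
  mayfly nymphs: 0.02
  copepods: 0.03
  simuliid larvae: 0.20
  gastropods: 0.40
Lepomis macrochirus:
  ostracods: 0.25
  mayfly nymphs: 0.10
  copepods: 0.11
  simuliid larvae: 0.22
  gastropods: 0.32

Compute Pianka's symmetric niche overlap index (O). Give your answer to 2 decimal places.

Σ p₁ᵢp₂ᵢ = 0.0875 + 0.0020 + 0.0033 + 0.0440 + 0.1280 = 0.2648
Σp_1ᵢ² = 0.35² + 0.02² + 0.03² + 0.20² + 0.40² = 0.1225 + 0.0004 + 0.0009 + 0.0400 + 0.1600 = 0.3238
Σp_2ᵢ² = 0.25² + 0.10² + 0.11² + 0.22² + 0.32² = 0.0625 + 0.0100 + 0.0121 + 0.0484 + 0.1024 = 0.2354
O = 0.2648 / √(0.3238 × 0.2354) = 0.2648 / 0.27608 = 0.9591

0.96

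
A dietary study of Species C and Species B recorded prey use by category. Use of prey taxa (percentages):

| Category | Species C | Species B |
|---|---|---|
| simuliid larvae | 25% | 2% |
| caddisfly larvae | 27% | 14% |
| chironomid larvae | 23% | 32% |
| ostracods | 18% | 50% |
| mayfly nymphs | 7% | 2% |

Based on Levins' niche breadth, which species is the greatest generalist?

Species C

Convert percentages to proportions (divide by 100).
Σp_Cᵢ² = 0.25² + 0.27² + 0.23² + 0.18² + 0.07² = 0.0625 + 0.0729 + 0.0529 + 0.0324 + 0.0049 = 0.2256
B_C = 1 / 0.2256 = 4.4326
Σp_Bᵢ² = 0.02² + 0.14² + 0.32² + 0.50² + 0.02² = 0.0004 + 0.0196 + 0.1024 + 0.2500 + 0.0004 = 0.3728
B_B = 1 / 0.3728 = 2.6824
Highest B → broadest niche (most generalist): Species C (B = 4.43).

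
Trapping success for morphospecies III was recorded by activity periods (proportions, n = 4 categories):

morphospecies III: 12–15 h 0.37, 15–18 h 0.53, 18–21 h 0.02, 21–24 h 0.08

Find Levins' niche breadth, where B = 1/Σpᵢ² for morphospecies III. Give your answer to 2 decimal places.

2.36

Σpᵢ² = 0.37² + 0.53² + 0.02² + 0.08² = 0.1369 + 0.2809 + 0.0004 + 0.0064 = 0.4246
B = 1 / 0.4246 = 2.3552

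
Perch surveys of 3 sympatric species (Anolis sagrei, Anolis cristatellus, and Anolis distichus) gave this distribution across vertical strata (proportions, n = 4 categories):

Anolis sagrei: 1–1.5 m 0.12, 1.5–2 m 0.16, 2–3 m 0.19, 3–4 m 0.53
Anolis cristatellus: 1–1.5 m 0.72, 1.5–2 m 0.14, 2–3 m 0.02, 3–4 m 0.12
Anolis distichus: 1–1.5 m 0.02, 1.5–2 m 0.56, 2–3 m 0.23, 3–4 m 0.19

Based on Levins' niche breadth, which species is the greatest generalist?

Anolis sagrei

Σp_sagrᵢ² = 0.12² + 0.16² + 0.19² + 0.53² = 0.0144 + 0.0256 + 0.0361 + 0.2809 = 0.3570
B_sagr = 1 / 0.3570 = 2.8011
Σp_crisᵢ² = 0.72² + 0.14² + 0.02² + 0.12² = 0.5184 + 0.0196 + 0.0004 + 0.0144 = 0.5528
B_cris = 1 / 0.5528 = 1.8090
Σp_distᵢ² = 0.02² + 0.56² + 0.23² + 0.19² = 0.0004 + 0.3136 + 0.0529 + 0.0361 = 0.4030
B_dist = 1 / 0.4030 = 2.4814
Highest B → broadest niche (most generalist): Anolis sagrei (B = 2.80).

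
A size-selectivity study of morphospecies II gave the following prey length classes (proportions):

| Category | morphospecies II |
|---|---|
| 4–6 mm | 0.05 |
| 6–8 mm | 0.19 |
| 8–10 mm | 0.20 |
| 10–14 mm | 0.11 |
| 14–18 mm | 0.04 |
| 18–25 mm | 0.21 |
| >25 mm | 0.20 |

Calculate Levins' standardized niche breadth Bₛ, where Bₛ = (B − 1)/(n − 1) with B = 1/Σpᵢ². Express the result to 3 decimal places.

0.778

Σpᵢ² = 0.05² + 0.19² + 0.20² + 0.11² + 0.04² + 0.21² + 0.20² = 0.0025 + 0.0361 + 0.0400 + 0.0121 + 0.0016 + 0.0441 + 0.0400 = 0.1764
B = 1 / 0.1764 = 5.66893
Bₛ = (B − 1)/(n − 1) = (5.66893 − 1)/(7 − 1) = 4.66893/6 = 0.77816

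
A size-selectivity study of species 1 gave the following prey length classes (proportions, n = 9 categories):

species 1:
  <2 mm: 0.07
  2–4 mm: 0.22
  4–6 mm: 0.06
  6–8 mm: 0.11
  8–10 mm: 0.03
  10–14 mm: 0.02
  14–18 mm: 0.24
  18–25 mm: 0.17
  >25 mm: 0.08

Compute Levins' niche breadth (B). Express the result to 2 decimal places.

Σpᵢ² = 0.07² + 0.22² + 0.06² + 0.11² + 0.03² + 0.02² + 0.24² + 0.17² + 0.08² = 0.0049 + 0.0484 + 0.0036 + 0.0121 + 0.0009 + 0.0004 + 0.0576 + 0.0289 + 0.0064 = 0.1632
B = 1 / 0.1632 = 6.1275

6.13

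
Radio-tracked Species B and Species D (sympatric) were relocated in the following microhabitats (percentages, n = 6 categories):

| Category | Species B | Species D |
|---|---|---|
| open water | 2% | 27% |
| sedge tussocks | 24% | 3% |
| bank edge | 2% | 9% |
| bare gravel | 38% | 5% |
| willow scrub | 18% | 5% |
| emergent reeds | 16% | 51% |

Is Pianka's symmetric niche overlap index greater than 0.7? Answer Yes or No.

Convert percentages to proportions (divide by 100).
Σ p₁ᵢp₂ᵢ = 0.0054 + 0.0072 + 0.0018 + 0.0190 + 0.0090 + 0.0816 = 0.1240
Σp_1ᵢ² = 0.02² + 0.24² + 0.02² + 0.38² + 0.18² + 0.16² = 0.0004 + 0.0576 + 0.0004 + 0.1444 + 0.0324 + 0.0256 = 0.2608
Σp_2ᵢ² = 0.27² + 0.03² + 0.09² + 0.05² + 0.05² + 0.51² = 0.0729 + 0.0009 + 0.0081 + 0.0025 + 0.0025 + 0.2601 = 0.3470
O = 0.1240 / √(0.2608 × 0.3470) = 0.1240 / 0.30083 = 0.4122
O = 0.4122 < 0.7 → No.

No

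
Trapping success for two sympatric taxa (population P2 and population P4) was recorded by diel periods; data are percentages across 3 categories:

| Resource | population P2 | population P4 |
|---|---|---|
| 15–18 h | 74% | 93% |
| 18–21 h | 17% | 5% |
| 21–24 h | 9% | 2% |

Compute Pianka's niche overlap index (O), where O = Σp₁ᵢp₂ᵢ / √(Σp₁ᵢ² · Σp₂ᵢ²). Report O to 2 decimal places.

0.98

Convert percentages to proportions (divide by 100).
Σ p₁ᵢp₂ᵢ = 0.6882 + 0.0085 + 0.0018 = 0.6985
Σp_1ᵢ² = 0.74² + 0.17² + 0.09² = 0.5476 + 0.0289 + 0.0081 = 0.5846
Σp_2ᵢ² = 0.93² + 0.05² + 0.02² = 0.8649 + 0.0025 + 0.0004 = 0.8678
O = 0.6985 / √(0.5846 × 0.8678) = 0.6985 / 0.71226 = 0.9807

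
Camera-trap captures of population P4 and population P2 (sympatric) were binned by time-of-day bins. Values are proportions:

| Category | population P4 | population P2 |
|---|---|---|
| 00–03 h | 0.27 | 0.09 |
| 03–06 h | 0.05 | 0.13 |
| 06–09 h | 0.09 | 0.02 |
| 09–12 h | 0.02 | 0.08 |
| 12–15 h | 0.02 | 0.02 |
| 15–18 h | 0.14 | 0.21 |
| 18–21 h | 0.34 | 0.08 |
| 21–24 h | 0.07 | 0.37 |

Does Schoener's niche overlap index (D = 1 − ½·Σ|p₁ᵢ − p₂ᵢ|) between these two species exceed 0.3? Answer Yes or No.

Yes

Σ|p₁ᵢ − p₂ᵢ| = 0.18 + 0.08 + 0.07 + 0.06 + 0.00 + 0.07 + 0.26 + 0.30 = 1.02
D = 1 − ½ × 1.02 = 1 − 0.510 = 0.4900
D = 0.4900 > 0.3 → Yes.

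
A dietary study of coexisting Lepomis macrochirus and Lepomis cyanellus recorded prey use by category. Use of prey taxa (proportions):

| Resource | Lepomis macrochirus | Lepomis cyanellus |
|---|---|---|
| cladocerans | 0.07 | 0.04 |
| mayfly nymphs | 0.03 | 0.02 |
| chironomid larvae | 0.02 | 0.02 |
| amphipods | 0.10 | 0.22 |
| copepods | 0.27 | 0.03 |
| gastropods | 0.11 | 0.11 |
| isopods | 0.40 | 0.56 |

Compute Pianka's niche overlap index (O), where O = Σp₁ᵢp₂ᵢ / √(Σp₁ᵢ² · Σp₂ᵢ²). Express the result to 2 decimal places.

Σ p₁ᵢp₂ᵢ = 0.0028 + 0.0006 + 0.0004 + 0.0220 + 0.0081 + 0.0121 + 0.2240 = 0.2700
Σp_1ᵢ² = 0.07² + 0.03² + 0.02² + 0.10² + 0.27² + 0.11² + 0.40² = 0.0049 + 0.0009 + 0.0004 + 0.0100 + 0.0729 + 0.0121 + 0.1600 = 0.2612
Σp_2ᵢ² = 0.04² + 0.02² + 0.02² + 0.22² + 0.03² + 0.11² + 0.56² = 0.0016 + 0.0004 + 0.0004 + 0.0484 + 0.0009 + 0.0121 + 0.3136 = 0.3774
O = 0.2700 / √(0.2612 × 0.3774) = 0.2700 / 0.31397 = 0.8600

0.86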